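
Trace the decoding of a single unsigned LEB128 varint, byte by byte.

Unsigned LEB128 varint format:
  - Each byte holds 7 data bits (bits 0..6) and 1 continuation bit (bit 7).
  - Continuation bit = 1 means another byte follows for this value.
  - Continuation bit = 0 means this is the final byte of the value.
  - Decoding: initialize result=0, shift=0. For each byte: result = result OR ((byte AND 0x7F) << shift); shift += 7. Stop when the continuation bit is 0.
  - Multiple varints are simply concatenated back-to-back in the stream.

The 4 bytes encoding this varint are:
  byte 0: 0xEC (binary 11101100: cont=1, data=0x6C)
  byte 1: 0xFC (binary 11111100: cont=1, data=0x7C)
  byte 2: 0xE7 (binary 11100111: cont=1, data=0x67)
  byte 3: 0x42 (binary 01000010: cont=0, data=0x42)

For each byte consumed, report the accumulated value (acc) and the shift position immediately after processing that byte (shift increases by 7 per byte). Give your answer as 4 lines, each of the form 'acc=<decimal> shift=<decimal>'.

Answer: acc=108 shift=7
acc=15980 shift=14
acc=1703532 shift=21
acc=140115564 shift=28

Derivation:
byte 0=0xEC: payload=0x6C=108, contrib = 108<<0 = 108; acc -> 108, shift -> 7
byte 1=0xFC: payload=0x7C=124, contrib = 124<<7 = 15872; acc -> 15980, shift -> 14
byte 2=0xE7: payload=0x67=103, contrib = 103<<14 = 1687552; acc -> 1703532, shift -> 21
byte 3=0x42: payload=0x42=66, contrib = 66<<21 = 138412032; acc -> 140115564, shift -> 28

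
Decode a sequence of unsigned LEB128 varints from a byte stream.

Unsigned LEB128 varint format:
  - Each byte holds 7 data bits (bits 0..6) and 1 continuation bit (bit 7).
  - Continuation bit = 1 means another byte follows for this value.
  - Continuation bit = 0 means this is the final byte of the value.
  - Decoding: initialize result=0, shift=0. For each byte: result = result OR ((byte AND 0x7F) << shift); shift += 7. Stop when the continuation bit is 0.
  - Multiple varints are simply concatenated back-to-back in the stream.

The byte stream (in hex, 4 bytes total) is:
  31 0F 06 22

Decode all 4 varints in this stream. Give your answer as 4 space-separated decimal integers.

Answer: 49 15 6 34

Derivation:
  byte[0]=0x31 cont=0 payload=0x31=49: acc |= 49<<0 -> acc=49 shift=7 [end]
Varint 1: bytes[0:1] = 31 -> value 49 (1 byte(s))
  byte[1]=0x0F cont=0 payload=0x0F=15: acc |= 15<<0 -> acc=15 shift=7 [end]
Varint 2: bytes[1:2] = 0F -> value 15 (1 byte(s))
  byte[2]=0x06 cont=0 payload=0x06=6: acc |= 6<<0 -> acc=6 shift=7 [end]
Varint 3: bytes[2:3] = 06 -> value 6 (1 byte(s))
  byte[3]=0x22 cont=0 payload=0x22=34: acc |= 34<<0 -> acc=34 shift=7 [end]
Varint 4: bytes[3:4] = 22 -> value 34 (1 byte(s))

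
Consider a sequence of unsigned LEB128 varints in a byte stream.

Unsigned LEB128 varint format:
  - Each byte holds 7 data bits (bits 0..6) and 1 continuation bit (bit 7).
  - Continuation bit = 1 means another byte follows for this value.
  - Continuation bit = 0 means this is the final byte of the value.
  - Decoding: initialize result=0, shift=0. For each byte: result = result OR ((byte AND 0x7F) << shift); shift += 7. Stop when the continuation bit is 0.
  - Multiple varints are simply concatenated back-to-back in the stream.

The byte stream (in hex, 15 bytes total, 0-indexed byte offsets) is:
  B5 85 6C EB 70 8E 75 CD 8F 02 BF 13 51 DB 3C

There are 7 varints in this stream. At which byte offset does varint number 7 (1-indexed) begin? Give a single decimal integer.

Answer: 13

Derivation:
  byte[0]=0xB5 cont=1 payload=0x35=53: acc |= 53<<0 -> acc=53 shift=7
  byte[1]=0x85 cont=1 payload=0x05=5: acc |= 5<<7 -> acc=693 shift=14
  byte[2]=0x6C cont=0 payload=0x6C=108: acc |= 108<<14 -> acc=1770165 shift=21 [end]
Varint 1: bytes[0:3] = B5 85 6C -> value 1770165 (3 byte(s))
  byte[3]=0xEB cont=1 payload=0x6B=107: acc |= 107<<0 -> acc=107 shift=7
  byte[4]=0x70 cont=0 payload=0x70=112: acc |= 112<<7 -> acc=14443 shift=14 [end]
Varint 2: bytes[3:5] = EB 70 -> value 14443 (2 byte(s))
  byte[5]=0x8E cont=1 payload=0x0E=14: acc |= 14<<0 -> acc=14 shift=7
  byte[6]=0x75 cont=0 payload=0x75=117: acc |= 117<<7 -> acc=14990 shift=14 [end]
Varint 3: bytes[5:7] = 8E 75 -> value 14990 (2 byte(s))
  byte[7]=0xCD cont=1 payload=0x4D=77: acc |= 77<<0 -> acc=77 shift=7
  byte[8]=0x8F cont=1 payload=0x0F=15: acc |= 15<<7 -> acc=1997 shift=14
  byte[9]=0x02 cont=0 payload=0x02=2: acc |= 2<<14 -> acc=34765 shift=21 [end]
Varint 4: bytes[7:10] = CD 8F 02 -> value 34765 (3 byte(s))
  byte[10]=0xBF cont=1 payload=0x3F=63: acc |= 63<<0 -> acc=63 shift=7
  byte[11]=0x13 cont=0 payload=0x13=19: acc |= 19<<7 -> acc=2495 shift=14 [end]
Varint 5: bytes[10:12] = BF 13 -> value 2495 (2 byte(s))
  byte[12]=0x51 cont=0 payload=0x51=81: acc |= 81<<0 -> acc=81 shift=7 [end]
Varint 6: bytes[12:13] = 51 -> value 81 (1 byte(s))
  byte[13]=0xDB cont=1 payload=0x5B=91: acc |= 91<<0 -> acc=91 shift=7
  byte[14]=0x3C cont=0 payload=0x3C=60: acc |= 60<<7 -> acc=7771 shift=14 [end]
Varint 7: bytes[13:15] = DB 3C -> value 7771 (2 byte(s))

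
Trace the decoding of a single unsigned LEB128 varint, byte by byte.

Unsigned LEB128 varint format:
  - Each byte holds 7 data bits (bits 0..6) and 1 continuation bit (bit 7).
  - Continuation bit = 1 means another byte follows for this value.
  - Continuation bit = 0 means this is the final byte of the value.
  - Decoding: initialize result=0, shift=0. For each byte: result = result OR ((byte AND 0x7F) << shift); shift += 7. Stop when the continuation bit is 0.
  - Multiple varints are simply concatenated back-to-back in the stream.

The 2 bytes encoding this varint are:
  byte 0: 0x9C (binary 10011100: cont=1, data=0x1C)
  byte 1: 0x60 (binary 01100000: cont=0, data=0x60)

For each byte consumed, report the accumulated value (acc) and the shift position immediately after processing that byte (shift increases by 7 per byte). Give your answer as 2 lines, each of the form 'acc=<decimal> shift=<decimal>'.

byte 0=0x9C: payload=0x1C=28, contrib = 28<<0 = 28; acc -> 28, shift -> 7
byte 1=0x60: payload=0x60=96, contrib = 96<<7 = 12288; acc -> 12316, shift -> 14

Answer: acc=28 shift=7
acc=12316 shift=14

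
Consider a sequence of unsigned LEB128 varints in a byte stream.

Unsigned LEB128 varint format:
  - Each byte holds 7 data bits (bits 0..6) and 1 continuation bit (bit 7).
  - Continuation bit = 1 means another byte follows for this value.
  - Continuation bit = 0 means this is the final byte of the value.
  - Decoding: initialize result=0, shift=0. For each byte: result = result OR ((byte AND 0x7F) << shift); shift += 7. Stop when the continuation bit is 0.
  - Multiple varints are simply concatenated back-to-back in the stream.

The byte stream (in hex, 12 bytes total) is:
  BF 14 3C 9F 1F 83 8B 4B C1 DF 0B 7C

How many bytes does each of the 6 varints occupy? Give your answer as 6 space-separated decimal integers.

  byte[0]=0xBF cont=1 payload=0x3F=63: acc |= 63<<0 -> acc=63 shift=7
  byte[1]=0x14 cont=0 payload=0x14=20: acc |= 20<<7 -> acc=2623 shift=14 [end]
Varint 1: bytes[0:2] = BF 14 -> value 2623 (2 byte(s))
  byte[2]=0x3C cont=0 payload=0x3C=60: acc |= 60<<0 -> acc=60 shift=7 [end]
Varint 2: bytes[2:3] = 3C -> value 60 (1 byte(s))
  byte[3]=0x9F cont=1 payload=0x1F=31: acc |= 31<<0 -> acc=31 shift=7
  byte[4]=0x1F cont=0 payload=0x1F=31: acc |= 31<<7 -> acc=3999 shift=14 [end]
Varint 3: bytes[3:5] = 9F 1F -> value 3999 (2 byte(s))
  byte[5]=0x83 cont=1 payload=0x03=3: acc |= 3<<0 -> acc=3 shift=7
  byte[6]=0x8B cont=1 payload=0x0B=11: acc |= 11<<7 -> acc=1411 shift=14
  byte[7]=0x4B cont=0 payload=0x4B=75: acc |= 75<<14 -> acc=1230211 shift=21 [end]
Varint 4: bytes[5:8] = 83 8B 4B -> value 1230211 (3 byte(s))
  byte[8]=0xC1 cont=1 payload=0x41=65: acc |= 65<<0 -> acc=65 shift=7
  byte[9]=0xDF cont=1 payload=0x5F=95: acc |= 95<<7 -> acc=12225 shift=14
  byte[10]=0x0B cont=0 payload=0x0B=11: acc |= 11<<14 -> acc=192449 shift=21 [end]
Varint 5: bytes[8:11] = C1 DF 0B -> value 192449 (3 byte(s))
  byte[11]=0x7C cont=0 payload=0x7C=124: acc |= 124<<0 -> acc=124 shift=7 [end]
Varint 6: bytes[11:12] = 7C -> value 124 (1 byte(s))

Answer: 2 1 2 3 3 1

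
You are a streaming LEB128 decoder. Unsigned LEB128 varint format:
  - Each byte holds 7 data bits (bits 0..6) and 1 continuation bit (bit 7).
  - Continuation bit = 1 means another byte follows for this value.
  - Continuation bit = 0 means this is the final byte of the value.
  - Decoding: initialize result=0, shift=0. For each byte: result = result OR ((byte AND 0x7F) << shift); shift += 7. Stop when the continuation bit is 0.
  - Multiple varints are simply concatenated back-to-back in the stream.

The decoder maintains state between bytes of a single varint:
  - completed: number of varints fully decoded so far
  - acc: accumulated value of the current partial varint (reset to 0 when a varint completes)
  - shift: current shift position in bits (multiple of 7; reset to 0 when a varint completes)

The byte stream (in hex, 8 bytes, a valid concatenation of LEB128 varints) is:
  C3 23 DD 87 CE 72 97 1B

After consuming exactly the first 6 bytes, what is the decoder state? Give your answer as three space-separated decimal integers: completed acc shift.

Answer: 2 0 0

Derivation:
byte[0]=0xC3 cont=1 payload=0x43: acc |= 67<<0 -> completed=0 acc=67 shift=7
byte[1]=0x23 cont=0 payload=0x23: varint #1 complete (value=4547); reset -> completed=1 acc=0 shift=0
byte[2]=0xDD cont=1 payload=0x5D: acc |= 93<<0 -> completed=1 acc=93 shift=7
byte[3]=0x87 cont=1 payload=0x07: acc |= 7<<7 -> completed=1 acc=989 shift=14
byte[4]=0xCE cont=1 payload=0x4E: acc |= 78<<14 -> completed=1 acc=1278941 shift=21
byte[5]=0x72 cont=0 payload=0x72: varint #2 complete (value=240354269); reset -> completed=2 acc=0 shift=0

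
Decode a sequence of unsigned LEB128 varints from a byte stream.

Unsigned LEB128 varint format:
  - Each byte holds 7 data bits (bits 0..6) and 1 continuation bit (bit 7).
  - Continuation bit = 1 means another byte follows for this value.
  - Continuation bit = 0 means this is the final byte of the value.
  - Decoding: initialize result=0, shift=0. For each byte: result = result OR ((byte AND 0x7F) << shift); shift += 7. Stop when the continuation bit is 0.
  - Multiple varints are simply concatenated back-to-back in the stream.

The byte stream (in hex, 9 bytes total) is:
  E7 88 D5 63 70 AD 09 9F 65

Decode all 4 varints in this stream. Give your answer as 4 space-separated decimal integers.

Answer: 209011815 112 1197 12959

Derivation:
  byte[0]=0xE7 cont=1 payload=0x67=103: acc |= 103<<0 -> acc=103 shift=7
  byte[1]=0x88 cont=1 payload=0x08=8: acc |= 8<<7 -> acc=1127 shift=14
  byte[2]=0xD5 cont=1 payload=0x55=85: acc |= 85<<14 -> acc=1393767 shift=21
  byte[3]=0x63 cont=0 payload=0x63=99: acc |= 99<<21 -> acc=209011815 shift=28 [end]
Varint 1: bytes[0:4] = E7 88 D5 63 -> value 209011815 (4 byte(s))
  byte[4]=0x70 cont=0 payload=0x70=112: acc |= 112<<0 -> acc=112 shift=7 [end]
Varint 2: bytes[4:5] = 70 -> value 112 (1 byte(s))
  byte[5]=0xAD cont=1 payload=0x2D=45: acc |= 45<<0 -> acc=45 shift=7
  byte[6]=0x09 cont=0 payload=0x09=9: acc |= 9<<7 -> acc=1197 shift=14 [end]
Varint 3: bytes[5:7] = AD 09 -> value 1197 (2 byte(s))
  byte[7]=0x9F cont=1 payload=0x1F=31: acc |= 31<<0 -> acc=31 shift=7
  byte[8]=0x65 cont=0 payload=0x65=101: acc |= 101<<7 -> acc=12959 shift=14 [end]
Varint 4: bytes[7:9] = 9F 65 -> value 12959 (2 byte(s))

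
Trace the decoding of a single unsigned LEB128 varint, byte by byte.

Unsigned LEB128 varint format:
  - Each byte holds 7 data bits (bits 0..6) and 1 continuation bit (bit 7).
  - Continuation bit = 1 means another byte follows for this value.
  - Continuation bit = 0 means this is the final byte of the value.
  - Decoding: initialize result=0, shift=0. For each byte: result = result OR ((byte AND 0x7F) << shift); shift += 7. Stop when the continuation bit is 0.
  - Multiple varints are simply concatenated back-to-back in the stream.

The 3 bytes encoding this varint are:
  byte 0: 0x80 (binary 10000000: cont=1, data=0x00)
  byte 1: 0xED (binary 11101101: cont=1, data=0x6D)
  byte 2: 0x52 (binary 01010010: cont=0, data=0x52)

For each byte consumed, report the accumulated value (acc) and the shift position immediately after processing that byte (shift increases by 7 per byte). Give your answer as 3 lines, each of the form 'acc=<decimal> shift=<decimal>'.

byte 0=0x80: payload=0x00=0, contrib = 0<<0 = 0; acc -> 0, shift -> 7
byte 1=0xED: payload=0x6D=109, contrib = 109<<7 = 13952; acc -> 13952, shift -> 14
byte 2=0x52: payload=0x52=82, contrib = 82<<14 = 1343488; acc -> 1357440, shift -> 21

Answer: acc=0 shift=7
acc=13952 shift=14
acc=1357440 shift=21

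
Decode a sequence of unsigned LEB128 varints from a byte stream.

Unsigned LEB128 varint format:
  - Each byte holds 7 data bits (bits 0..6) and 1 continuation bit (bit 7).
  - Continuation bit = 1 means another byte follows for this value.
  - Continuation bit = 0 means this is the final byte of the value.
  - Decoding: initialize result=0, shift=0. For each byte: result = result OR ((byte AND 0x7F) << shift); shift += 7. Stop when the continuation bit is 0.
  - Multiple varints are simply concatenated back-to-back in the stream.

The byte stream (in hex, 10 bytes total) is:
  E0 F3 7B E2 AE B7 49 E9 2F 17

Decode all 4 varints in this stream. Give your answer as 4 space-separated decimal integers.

  byte[0]=0xE0 cont=1 payload=0x60=96: acc |= 96<<0 -> acc=96 shift=7
  byte[1]=0xF3 cont=1 payload=0x73=115: acc |= 115<<7 -> acc=14816 shift=14
  byte[2]=0x7B cont=0 payload=0x7B=123: acc |= 123<<14 -> acc=2030048 shift=21 [end]
Varint 1: bytes[0:3] = E0 F3 7B -> value 2030048 (3 byte(s))
  byte[3]=0xE2 cont=1 payload=0x62=98: acc |= 98<<0 -> acc=98 shift=7
  byte[4]=0xAE cont=1 payload=0x2E=46: acc |= 46<<7 -> acc=5986 shift=14
  byte[5]=0xB7 cont=1 payload=0x37=55: acc |= 55<<14 -> acc=907106 shift=21
  byte[6]=0x49 cont=0 payload=0x49=73: acc |= 73<<21 -> acc=153999202 shift=28 [end]
Varint 2: bytes[3:7] = E2 AE B7 49 -> value 153999202 (4 byte(s))
  byte[7]=0xE9 cont=1 payload=0x69=105: acc |= 105<<0 -> acc=105 shift=7
  byte[8]=0x2F cont=0 payload=0x2F=47: acc |= 47<<7 -> acc=6121 shift=14 [end]
Varint 3: bytes[7:9] = E9 2F -> value 6121 (2 byte(s))
  byte[9]=0x17 cont=0 payload=0x17=23: acc |= 23<<0 -> acc=23 shift=7 [end]
Varint 4: bytes[9:10] = 17 -> value 23 (1 byte(s))

Answer: 2030048 153999202 6121 23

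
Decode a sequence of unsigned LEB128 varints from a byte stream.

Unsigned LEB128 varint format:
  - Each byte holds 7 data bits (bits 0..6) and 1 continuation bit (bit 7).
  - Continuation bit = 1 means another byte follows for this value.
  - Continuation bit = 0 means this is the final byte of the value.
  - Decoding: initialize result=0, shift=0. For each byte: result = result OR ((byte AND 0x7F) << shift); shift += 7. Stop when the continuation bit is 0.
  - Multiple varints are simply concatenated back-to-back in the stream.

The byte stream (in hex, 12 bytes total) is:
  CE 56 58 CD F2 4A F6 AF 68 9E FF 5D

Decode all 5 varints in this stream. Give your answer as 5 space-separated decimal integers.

  byte[0]=0xCE cont=1 payload=0x4E=78: acc |= 78<<0 -> acc=78 shift=7
  byte[1]=0x56 cont=0 payload=0x56=86: acc |= 86<<7 -> acc=11086 shift=14 [end]
Varint 1: bytes[0:2] = CE 56 -> value 11086 (2 byte(s))
  byte[2]=0x58 cont=0 payload=0x58=88: acc |= 88<<0 -> acc=88 shift=7 [end]
Varint 2: bytes[2:3] = 58 -> value 88 (1 byte(s))
  byte[3]=0xCD cont=1 payload=0x4D=77: acc |= 77<<0 -> acc=77 shift=7
  byte[4]=0xF2 cont=1 payload=0x72=114: acc |= 114<<7 -> acc=14669 shift=14
  byte[5]=0x4A cont=0 payload=0x4A=74: acc |= 74<<14 -> acc=1227085 shift=21 [end]
Varint 3: bytes[3:6] = CD F2 4A -> value 1227085 (3 byte(s))
  byte[6]=0xF6 cont=1 payload=0x76=118: acc |= 118<<0 -> acc=118 shift=7
  byte[7]=0xAF cont=1 payload=0x2F=47: acc |= 47<<7 -> acc=6134 shift=14
  byte[8]=0x68 cont=0 payload=0x68=104: acc |= 104<<14 -> acc=1710070 shift=21 [end]
Varint 4: bytes[6:9] = F6 AF 68 -> value 1710070 (3 byte(s))
  byte[9]=0x9E cont=1 payload=0x1E=30: acc |= 30<<0 -> acc=30 shift=7
  byte[10]=0xFF cont=1 payload=0x7F=127: acc |= 127<<7 -> acc=16286 shift=14
  byte[11]=0x5D cont=0 payload=0x5D=93: acc |= 93<<14 -> acc=1539998 shift=21 [end]
Varint 5: bytes[9:12] = 9E FF 5D -> value 1539998 (3 byte(s))

Answer: 11086 88 1227085 1710070 1539998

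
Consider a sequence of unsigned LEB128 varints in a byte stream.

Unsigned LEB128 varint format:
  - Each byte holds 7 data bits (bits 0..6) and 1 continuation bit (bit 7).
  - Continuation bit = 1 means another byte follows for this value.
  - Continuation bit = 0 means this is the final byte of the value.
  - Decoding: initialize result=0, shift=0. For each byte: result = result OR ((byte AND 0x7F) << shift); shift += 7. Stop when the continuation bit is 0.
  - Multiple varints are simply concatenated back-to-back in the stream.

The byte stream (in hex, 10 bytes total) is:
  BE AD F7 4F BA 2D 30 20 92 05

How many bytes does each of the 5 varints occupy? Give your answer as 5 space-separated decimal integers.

  byte[0]=0xBE cont=1 payload=0x3E=62: acc |= 62<<0 -> acc=62 shift=7
  byte[1]=0xAD cont=1 payload=0x2D=45: acc |= 45<<7 -> acc=5822 shift=14
  byte[2]=0xF7 cont=1 payload=0x77=119: acc |= 119<<14 -> acc=1955518 shift=21
  byte[3]=0x4F cont=0 payload=0x4F=79: acc |= 79<<21 -> acc=167630526 shift=28 [end]
Varint 1: bytes[0:4] = BE AD F7 4F -> value 167630526 (4 byte(s))
  byte[4]=0xBA cont=1 payload=0x3A=58: acc |= 58<<0 -> acc=58 shift=7
  byte[5]=0x2D cont=0 payload=0x2D=45: acc |= 45<<7 -> acc=5818 shift=14 [end]
Varint 2: bytes[4:6] = BA 2D -> value 5818 (2 byte(s))
  byte[6]=0x30 cont=0 payload=0x30=48: acc |= 48<<0 -> acc=48 shift=7 [end]
Varint 3: bytes[6:7] = 30 -> value 48 (1 byte(s))
  byte[7]=0x20 cont=0 payload=0x20=32: acc |= 32<<0 -> acc=32 shift=7 [end]
Varint 4: bytes[7:8] = 20 -> value 32 (1 byte(s))
  byte[8]=0x92 cont=1 payload=0x12=18: acc |= 18<<0 -> acc=18 shift=7
  byte[9]=0x05 cont=0 payload=0x05=5: acc |= 5<<7 -> acc=658 shift=14 [end]
Varint 5: bytes[8:10] = 92 05 -> value 658 (2 byte(s))

Answer: 4 2 1 1 2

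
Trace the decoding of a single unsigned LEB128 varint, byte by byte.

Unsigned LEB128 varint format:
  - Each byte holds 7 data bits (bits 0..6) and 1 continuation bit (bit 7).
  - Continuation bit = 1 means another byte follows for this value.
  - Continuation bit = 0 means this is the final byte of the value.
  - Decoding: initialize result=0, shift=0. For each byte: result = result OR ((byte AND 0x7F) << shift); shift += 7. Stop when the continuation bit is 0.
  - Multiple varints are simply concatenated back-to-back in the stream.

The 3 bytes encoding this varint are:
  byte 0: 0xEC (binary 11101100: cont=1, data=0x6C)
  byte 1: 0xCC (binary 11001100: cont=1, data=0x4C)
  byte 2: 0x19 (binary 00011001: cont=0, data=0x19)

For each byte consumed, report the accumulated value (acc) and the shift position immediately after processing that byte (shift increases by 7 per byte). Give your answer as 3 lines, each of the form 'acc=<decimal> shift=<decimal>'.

Answer: acc=108 shift=7
acc=9836 shift=14
acc=419436 shift=21

Derivation:
byte 0=0xEC: payload=0x6C=108, contrib = 108<<0 = 108; acc -> 108, shift -> 7
byte 1=0xCC: payload=0x4C=76, contrib = 76<<7 = 9728; acc -> 9836, shift -> 14
byte 2=0x19: payload=0x19=25, contrib = 25<<14 = 409600; acc -> 419436, shift -> 21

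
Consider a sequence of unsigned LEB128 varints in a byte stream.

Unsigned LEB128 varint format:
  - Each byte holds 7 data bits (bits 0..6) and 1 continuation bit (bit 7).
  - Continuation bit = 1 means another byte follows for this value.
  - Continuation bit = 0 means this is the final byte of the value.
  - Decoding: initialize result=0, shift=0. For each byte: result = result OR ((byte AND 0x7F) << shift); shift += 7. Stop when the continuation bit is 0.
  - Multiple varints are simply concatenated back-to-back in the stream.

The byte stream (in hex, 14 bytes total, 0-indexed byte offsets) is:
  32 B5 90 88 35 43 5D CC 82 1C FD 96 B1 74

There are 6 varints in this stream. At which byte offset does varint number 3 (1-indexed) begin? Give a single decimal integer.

  byte[0]=0x32 cont=0 payload=0x32=50: acc |= 50<<0 -> acc=50 shift=7 [end]
Varint 1: bytes[0:1] = 32 -> value 50 (1 byte(s))
  byte[1]=0xB5 cont=1 payload=0x35=53: acc |= 53<<0 -> acc=53 shift=7
  byte[2]=0x90 cont=1 payload=0x10=16: acc |= 16<<7 -> acc=2101 shift=14
  byte[3]=0x88 cont=1 payload=0x08=8: acc |= 8<<14 -> acc=133173 shift=21
  byte[4]=0x35 cont=0 payload=0x35=53: acc |= 53<<21 -> acc=111282229 shift=28 [end]
Varint 2: bytes[1:5] = B5 90 88 35 -> value 111282229 (4 byte(s))
  byte[5]=0x43 cont=0 payload=0x43=67: acc |= 67<<0 -> acc=67 shift=7 [end]
Varint 3: bytes[5:6] = 43 -> value 67 (1 byte(s))
  byte[6]=0x5D cont=0 payload=0x5D=93: acc |= 93<<0 -> acc=93 shift=7 [end]
Varint 4: bytes[6:7] = 5D -> value 93 (1 byte(s))
  byte[7]=0xCC cont=1 payload=0x4C=76: acc |= 76<<0 -> acc=76 shift=7
  byte[8]=0x82 cont=1 payload=0x02=2: acc |= 2<<7 -> acc=332 shift=14
  byte[9]=0x1C cont=0 payload=0x1C=28: acc |= 28<<14 -> acc=459084 shift=21 [end]
Varint 5: bytes[7:10] = CC 82 1C -> value 459084 (3 byte(s))
  byte[10]=0xFD cont=1 payload=0x7D=125: acc |= 125<<0 -> acc=125 shift=7
  byte[11]=0x96 cont=1 payload=0x16=22: acc |= 22<<7 -> acc=2941 shift=14
  byte[12]=0xB1 cont=1 payload=0x31=49: acc |= 49<<14 -> acc=805757 shift=21
  byte[13]=0x74 cont=0 payload=0x74=116: acc |= 116<<21 -> acc=244075389 shift=28 [end]
Varint 6: bytes[10:14] = FD 96 B1 74 -> value 244075389 (4 byte(s))

Answer: 5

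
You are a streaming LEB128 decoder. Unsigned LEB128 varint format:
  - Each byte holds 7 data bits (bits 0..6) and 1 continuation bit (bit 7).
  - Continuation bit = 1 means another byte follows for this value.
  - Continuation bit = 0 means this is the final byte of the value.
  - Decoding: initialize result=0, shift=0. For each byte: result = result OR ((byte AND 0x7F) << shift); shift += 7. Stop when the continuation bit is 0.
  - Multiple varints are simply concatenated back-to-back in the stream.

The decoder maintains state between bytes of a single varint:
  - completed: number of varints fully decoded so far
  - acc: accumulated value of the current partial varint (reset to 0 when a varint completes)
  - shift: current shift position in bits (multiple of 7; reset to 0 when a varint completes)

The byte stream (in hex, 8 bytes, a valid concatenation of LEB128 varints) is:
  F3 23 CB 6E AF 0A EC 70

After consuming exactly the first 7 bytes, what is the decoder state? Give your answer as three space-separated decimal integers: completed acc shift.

Answer: 3 108 7

Derivation:
byte[0]=0xF3 cont=1 payload=0x73: acc |= 115<<0 -> completed=0 acc=115 shift=7
byte[1]=0x23 cont=0 payload=0x23: varint #1 complete (value=4595); reset -> completed=1 acc=0 shift=0
byte[2]=0xCB cont=1 payload=0x4B: acc |= 75<<0 -> completed=1 acc=75 shift=7
byte[3]=0x6E cont=0 payload=0x6E: varint #2 complete (value=14155); reset -> completed=2 acc=0 shift=0
byte[4]=0xAF cont=1 payload=0x2F: acc |= 47<<0 -> completed=2 acc=47 shift=7
byte[5]=0x0A cont=0 payload=0x0A: varint #3 complete (value=1327); reset -> completed=3 acc=0 shift=0
byte[6]=0xEC cont=1 payload=0x6C: acc |= 108<<0 -> completed=3 acc=108 shift=7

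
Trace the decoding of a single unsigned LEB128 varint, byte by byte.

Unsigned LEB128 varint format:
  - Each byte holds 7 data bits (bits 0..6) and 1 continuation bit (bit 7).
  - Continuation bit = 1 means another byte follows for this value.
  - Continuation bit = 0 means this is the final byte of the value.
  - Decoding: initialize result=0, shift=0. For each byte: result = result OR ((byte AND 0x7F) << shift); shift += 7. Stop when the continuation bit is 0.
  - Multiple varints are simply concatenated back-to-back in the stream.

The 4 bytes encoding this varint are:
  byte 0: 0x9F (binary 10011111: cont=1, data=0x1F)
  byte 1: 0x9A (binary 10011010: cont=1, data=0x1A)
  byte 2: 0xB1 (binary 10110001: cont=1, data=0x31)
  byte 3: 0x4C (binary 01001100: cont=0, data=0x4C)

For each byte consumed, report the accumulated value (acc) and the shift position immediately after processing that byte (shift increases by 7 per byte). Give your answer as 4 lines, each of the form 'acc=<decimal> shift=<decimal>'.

Answer: acc=31 shift=7
acc=3359 shift=14
acc=806175 shift=21
acc=160189727 shift=28

Derivation:
byte 0=0x9F: payload=0x1F=31, contrib = 31<<0 = 31; acc -> 31, shift -> 7
byte 1=0x9A: payload=0x1A=26, contrib = 26<<7 = 3328; acc -> 3359, shift -> 14
byte 2=0xB1: payload=0x31=49, contrib = 49<<14 = 802816; acc -> 806175, shift -> 21
byte 3=0x4C: payload=0x4C=76, contrib = 76<<21 = 159383552; acc -> 160189727, shift -> 28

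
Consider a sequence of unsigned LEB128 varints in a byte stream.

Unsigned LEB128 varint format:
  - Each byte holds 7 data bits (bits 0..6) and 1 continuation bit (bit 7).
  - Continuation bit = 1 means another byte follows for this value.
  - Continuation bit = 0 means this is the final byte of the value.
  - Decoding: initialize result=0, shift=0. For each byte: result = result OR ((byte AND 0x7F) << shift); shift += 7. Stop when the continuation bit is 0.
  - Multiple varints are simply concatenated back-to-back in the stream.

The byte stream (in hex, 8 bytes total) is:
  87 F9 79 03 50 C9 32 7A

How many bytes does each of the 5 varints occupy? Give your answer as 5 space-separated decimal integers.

Answer: 3 1 1 2 1

Derivation:
  byte[0]=0x87 cont=1 payload=0x07=7: acc |= 7<<0 -> acc=7 shift=7
  byte[1]=0xF9 cont=1 payload=0x79=121: acc |= 121<<7 -> acc=15495 shift=14
  byte[2]=0x79 cont=0 payload=0x79=121: acc |= 121<<14 -> acc=1997959 shift=21 [end]
Varint 1: bytes[0:3] = 87 F9 79 -> value 1997959 (3 byte(s))
  byte[3]=0x03 cont=0 payload=0x03=3: acc |= 3<<0 -> acc=3 shift=7 [end]
Varint 2: bytes[3:4] = 03 -> value 3 (1 byte(s))
  byte[4]=0x50 cont=0 payload=0x50=80: acc |= 80<<0 -> acc=80 shift=7 [end]
Varint 3: bytes[4:5] = 50 -> value 80 (1 byte(s))
  byte[5]=0xC9 cont=1 payload=0x49=73: acc |= 73<<0 -> acc=73 shift=7
  byte[6]=0x32 cont=0 payload=0x32=50: acc |= 50<<7 -> acc=6473 shift=14 [end]
Varint 4: bytes[5:7] = C9 32 -> value 6473 (2 byte(s))
  byte[7]=0x7A cont=0 payload=0x7A=122: acc |= 122<<0 -> acc=122 shift=7 [end]
Varint 5: bytes[7:8] = 7A -> value 122 (1 byte(s))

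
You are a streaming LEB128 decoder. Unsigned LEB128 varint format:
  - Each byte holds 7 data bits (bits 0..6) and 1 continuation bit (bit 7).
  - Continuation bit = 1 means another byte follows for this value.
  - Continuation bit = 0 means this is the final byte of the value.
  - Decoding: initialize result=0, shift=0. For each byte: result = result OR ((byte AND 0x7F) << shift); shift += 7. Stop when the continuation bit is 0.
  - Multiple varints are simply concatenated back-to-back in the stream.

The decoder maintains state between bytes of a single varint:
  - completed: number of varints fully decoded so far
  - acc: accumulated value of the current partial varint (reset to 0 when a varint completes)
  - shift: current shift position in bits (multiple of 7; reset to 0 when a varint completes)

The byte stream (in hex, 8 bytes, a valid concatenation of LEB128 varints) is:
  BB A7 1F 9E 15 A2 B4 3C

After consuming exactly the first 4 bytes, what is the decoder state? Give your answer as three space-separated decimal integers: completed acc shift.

Answer: 1 30 7

Derivation:
byte[0]=0xBB cont=1 payload=0x3B: acc |= 59<<0 -> completed=0 acc=59 shift=7
byte[1]=0xA7 cont=1 payload=0x27: acc |= 39<<7 -> completed=0 acc=5051 shift=14
byte[2]=0x1F cont=0 payload=0x1F: varint #1 complete (value=512955); reset -> completed=1 acc=0 shift=0
byte[3]=0x9E cont=1 payload=0x1E: acc |= 30<<0 -> completed=1 acc=30 shift=7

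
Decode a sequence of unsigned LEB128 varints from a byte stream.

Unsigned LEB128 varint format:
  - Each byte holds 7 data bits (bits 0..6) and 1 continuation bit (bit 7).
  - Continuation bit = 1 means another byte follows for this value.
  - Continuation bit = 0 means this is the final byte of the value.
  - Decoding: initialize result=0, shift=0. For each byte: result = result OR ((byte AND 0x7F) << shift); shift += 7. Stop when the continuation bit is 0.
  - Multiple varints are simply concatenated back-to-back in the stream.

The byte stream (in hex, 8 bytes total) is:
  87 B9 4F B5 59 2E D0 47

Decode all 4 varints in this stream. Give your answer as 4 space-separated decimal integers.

  byte[0]=0x87 cont=1 payload=0x07=7: acc |= 7<<0 -> acc=7 shift=7
  byte[1]=0xB9 cont=1 payload=0x39=57: acc |= 57<<7 -> acc=7303 shift=14
  byte[2]=0x4F cont=0 payload=0x4F=79: acc |= 79<<14 -> acc=1301639 shift=21 [end]
Varint 1: bytes[0:3] = 87 B9 4F -> value 1301639 (3 byte(s))
  byte[3]=0xB5 cont=1 payload=0x35=53: acc |= 53<<0 -> acc=53 shift=7
  byte[4]=0x59 cont=0 payload=0x59=89: acc |= 89<<7 -> acc=11445 shift=14 [end]
Varint 2: bytes[3:5] = B5 59 -> value 11445 (2 byte(s))
  byte[5]=0x2E cont=0 payload=0x2E=46: acc |= 46<<0 -> acc=46 shift=7 [end]
Varint 3: bytes[5:6] = 2E -> value 46 (1 byte(s))
  byte[6]=0xD0 cont=1 payload=0x50=80: acc |= 80<<0 -> acc=80 shift=7
  byte[7]=0x47 cont=0 payload=0x47=71: acc |= 71<<7 -> acc=9168 shift=14 [end]
Varint 4: bytes[6:8] = D0 47 -> value 9168 (2 byte(s))

Answer: 1301639 11445 46 9168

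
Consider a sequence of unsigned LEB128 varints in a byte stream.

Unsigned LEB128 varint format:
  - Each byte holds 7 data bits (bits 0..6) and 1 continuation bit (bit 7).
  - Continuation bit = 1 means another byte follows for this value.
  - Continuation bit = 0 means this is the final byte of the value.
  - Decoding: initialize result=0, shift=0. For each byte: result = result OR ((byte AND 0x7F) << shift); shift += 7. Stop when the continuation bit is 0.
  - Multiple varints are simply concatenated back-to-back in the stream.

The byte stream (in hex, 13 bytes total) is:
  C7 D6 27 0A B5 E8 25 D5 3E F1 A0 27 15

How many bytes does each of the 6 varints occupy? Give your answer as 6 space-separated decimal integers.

Answer: 3 1 3 2 3 1

Derivation:
  byte[0]=0xC7 cont=1 payload=0x47=71: acc |= 71<<0 -> acc=71 shift=7
  byte[1]=0xD6 cont=1 payload=0x56=86: acc |= 86<<7 -> acc=11079 shift=14
  byte[2]=0x27 cont=0 payload=0x27=39: acc |= 39<<14 -> acc=650055 shift=21 [end]
Varint 1: bytes[0:3] = C7 D6 27 -> value 650055 (3 byte(s))
  byte[3]=0x0A cont=0 payload=0x0A=10: acc |= 10<<0 -> acc=10 shift=7 [end]
Varint 2: bytes[3:4] = 0A -> value 10 (1 byte(s))
  byte[4]=0xB5 cont=1 payload=0x35=53: acc |= 53<<0 -> acc=53 shift=7
  byte[5]=0xE8 cont=1 payload=0x68=104: acc |= 104<<7 -> acc=13365 shift=14
  byte[6]=0x25 cont=0 payload=0x25=37: acc |= 37<<14 -> acc=619573 shift=21 [end]
Varint 3: bytes[4:7] = B5 E8 25 -> value 619573 (3 byte(s))
  byte[7]=0xD5 cont=1 payload=0x55=85: acc |= 85<<0 -> acc=85 shift=7
  byte[8]=0x3E cont=0 payload=0x3E=62: acc |= 62<<7 -> acc=8021 shift=14 [end]
Varint 4: bytes[7:9] = D5 3E -> value 8021 (2 byte(s))
  byte[9]=0xF1 cont=1 payload=0x71=113: acc |= 113<<0 -> acc=113 shift=7
  byte[10]=0xA0 cont=1 payload=0x20=32: acc |= 32<<7 -> acc=4209 shift=14
  byte[11]=0x27 cont=0 payload=0x27=39: acc |= 39<<14 -> acc=643185 shift=21 [end]
Varint 5: bytes[9:12] = F1 A0 27 -> value 643185 (3 byte(s))
  byte[12]=0x15 cont=0 payload=0x15=21: acc |= 21<<0 -> acc=21 shift=7 [end]
Varint 6: bytes[12:13] = 15 -> value 21 (1 byte(s))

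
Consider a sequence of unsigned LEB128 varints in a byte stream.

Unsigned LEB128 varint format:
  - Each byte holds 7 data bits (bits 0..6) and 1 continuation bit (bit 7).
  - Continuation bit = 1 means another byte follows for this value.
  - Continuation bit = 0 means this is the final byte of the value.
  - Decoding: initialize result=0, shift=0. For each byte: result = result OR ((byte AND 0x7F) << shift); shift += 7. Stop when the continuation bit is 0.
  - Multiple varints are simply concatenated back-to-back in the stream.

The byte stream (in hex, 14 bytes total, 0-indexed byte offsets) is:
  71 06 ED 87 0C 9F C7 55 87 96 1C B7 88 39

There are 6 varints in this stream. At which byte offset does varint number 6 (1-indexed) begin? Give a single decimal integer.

  byte[0]=0x71 cont=0 payload=0x71=113: acc |= 113<<0 -> acc=113 shift=7 [end]
Varint 1: bytes[0:1] = 71 -> value 113 (1 byte(s))
  byte[1]=0x06 cont=0 payload=0x06=6: acc |= 6<<0 -> acc=6 shift=7 [end]
Varint 2: bytes[1:2] = 06 -> value 6 (1 byte(s))
  byte[2]=0xED cont=1 payload=0x6D=109: acc |= 109<<0 -> acc=109 shift=7
  byte[3]=0x87 cont=1 payload=0x07=7: acc |= 7<<7 -> acc=1005 shift=14
  byte[4]=0x0C cont=0 payload=0x0C=12: acc |= 12<<14 -> acc=197613 shift=21 [end]
Varint 3: bytes[2:5] = ED 87 0C -> value 197613 (3 byte(s))
  byte[5]=0x9F cont=1 payload=0x1F=31: acc |= 31<<0 -> acc=31 shift=7
  byte[6]=0xC7 cont=1 payload=0x47=71: acc |= 71<<7 -> acc=9119 shift=14
  byte[7]=0x55 cont=0 payload=0x55=85: acc |= 85<<14 -> acc=1401759 shift=21 [end]
Varint 4: bytes[5:8] = 9F C7 55 -> value 1401759 (3 byte(s))
  byte[8]=0x87 cont=1 payload=0x07=7: acc |= 7<<0 -> acc=7 shift=7
  byte[9]=0x96 cont=1 payload=0x16=22: acc |= 22<<7 -> acc=2823 shift=14
  byte[10]=0x1C cont=0 payload=0x1C=28: acc |= 28<<14 -> acc=461575 shift=21 [end]
Varint 5: bytes[8:11] = 87 96 1C -> value 461575 (3 byte(s))
  byte[11]=0xB7 cont=1 payload=0x37=55: acc |= 55<<0 -> acc=55 shift=7
  byte[12]=0x88 cont=1 payload=0x08=8: acc |= 8<<7 -> acc=1079 shift=14
  byte[13]=0x39 cont=0 payload=0x39=57: acc |= 57<<14 -> acc=934967 shift=21 [end]
Varint 6: bytes[11:14] = B7 88 39 -> value 934967 (3 byte(s))

Answer: 11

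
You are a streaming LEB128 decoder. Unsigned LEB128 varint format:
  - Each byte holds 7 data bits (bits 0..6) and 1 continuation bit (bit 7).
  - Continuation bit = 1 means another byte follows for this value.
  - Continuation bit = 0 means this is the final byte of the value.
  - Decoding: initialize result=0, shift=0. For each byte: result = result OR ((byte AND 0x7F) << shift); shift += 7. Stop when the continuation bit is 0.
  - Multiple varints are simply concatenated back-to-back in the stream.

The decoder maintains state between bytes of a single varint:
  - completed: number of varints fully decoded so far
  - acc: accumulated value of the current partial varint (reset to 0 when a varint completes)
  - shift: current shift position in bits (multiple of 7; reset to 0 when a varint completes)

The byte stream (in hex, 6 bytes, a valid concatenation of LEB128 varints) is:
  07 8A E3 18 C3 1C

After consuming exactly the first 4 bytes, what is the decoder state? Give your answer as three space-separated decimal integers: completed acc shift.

Answer: 2 0 0

Derivation:
byte[0]=0x07 cont=0 payload=0x07: varint #1 complete (value=7); reset -> completed=1 acc=0 shift=0
byte[1]=0x8A cont=1 payload=0x0A: acc |= 10<<0 -> completed=1 acc=10 shift=7
byte[2]=0xE3 cont=1 payload=0x63: acc |= 99<<7 -> completed=1 acc=12682 shift=14
byte[3]=0x18 cont=0 payload=0x18: varint #2 complete (value=405898); reset -> completed=2 acc=0 shift=0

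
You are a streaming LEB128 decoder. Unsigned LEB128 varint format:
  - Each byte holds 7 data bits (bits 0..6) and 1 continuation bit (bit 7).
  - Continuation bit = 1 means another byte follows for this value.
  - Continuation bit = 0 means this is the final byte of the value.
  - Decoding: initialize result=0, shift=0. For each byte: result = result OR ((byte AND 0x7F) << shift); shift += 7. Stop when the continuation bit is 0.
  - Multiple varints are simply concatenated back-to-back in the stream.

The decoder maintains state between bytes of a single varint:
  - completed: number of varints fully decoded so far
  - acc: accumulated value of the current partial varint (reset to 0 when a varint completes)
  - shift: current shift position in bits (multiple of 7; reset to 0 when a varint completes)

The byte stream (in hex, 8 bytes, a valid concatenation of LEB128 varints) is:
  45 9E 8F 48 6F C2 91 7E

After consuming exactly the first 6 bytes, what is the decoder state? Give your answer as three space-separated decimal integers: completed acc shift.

Answer: 3 66 7

Derivation:
byte[0]=0x45 cont=0 payload=0x45: varint #1 complete (value=69); reset -> completed=1 acc=0 shift=0
byte[1]=0x9E cont=1 payload=0x1E: acc |= 30<<0 -> completed=1 acc=30 shift=7
byte[2]=0x8F cont=1 payload=0x0F: acc |= 15<<7 -> completed=1 acc=1950 shift=14
byte[3]=0x48 cont=0 payload=0x48: varint #2 complete (value=1181598); reset -> completed=2 acc=0 shift=0
byte[4]=0x6F cont=0 payload=0x6F: varint #3 complete (value=111); reset -> completed=3 acc=0 shift=0
byte[5]=0xC2 cont=1 payload=0x42: acc |= 66<<0 -> completed=3 acc=66 shift=7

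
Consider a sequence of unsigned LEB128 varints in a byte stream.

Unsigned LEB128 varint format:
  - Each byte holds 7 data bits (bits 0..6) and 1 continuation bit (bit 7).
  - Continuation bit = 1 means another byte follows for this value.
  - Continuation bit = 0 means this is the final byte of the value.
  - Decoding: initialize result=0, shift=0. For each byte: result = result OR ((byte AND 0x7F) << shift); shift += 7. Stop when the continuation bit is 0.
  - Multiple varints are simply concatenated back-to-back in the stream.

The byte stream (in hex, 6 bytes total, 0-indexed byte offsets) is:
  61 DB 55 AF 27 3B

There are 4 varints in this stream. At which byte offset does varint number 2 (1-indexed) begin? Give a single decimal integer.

  byte[0]=0x61 cont=0 payload=0x61=97: acc |= 97<<0 -> acc=97 shift=7 [end]
Varint 1: bytes[0:1] = 61 -> value 97 (1 byte(s))
  byte[1]=0xDB cont=1 payload=0x5B=91: acc |= 91<<0 -> acc=91 shift=7
  byte[2]=0x55 cont=0 payload=0x55=85: acc |= 85<<7 -> acc=10971 shift=14 [end]
Varint 2: bytes[1:3] = DB 55 -> value 10971 (2 byte(s))
  byte[3]=0xAF cont=1 payload=0x2F=47: acc |= 47<<0 -> acc=47 shift=7
  byte[4]=0x27 cont=0 payload=0x27=39: acc |= 39<<7 -> acc=5039 shift=14 [end]
Varint 3: bytes[3:5] = AF 27 -> value 5039 (2 byte(s))
  byte[5]=0x3B cont=0 payload=0x3B=59: acc |= 59<<0 -> acc=59 shift=7 [end]
Varint 4: bytes[5:6] = 3B -> value 59 (1 byte(s))

Answer: 1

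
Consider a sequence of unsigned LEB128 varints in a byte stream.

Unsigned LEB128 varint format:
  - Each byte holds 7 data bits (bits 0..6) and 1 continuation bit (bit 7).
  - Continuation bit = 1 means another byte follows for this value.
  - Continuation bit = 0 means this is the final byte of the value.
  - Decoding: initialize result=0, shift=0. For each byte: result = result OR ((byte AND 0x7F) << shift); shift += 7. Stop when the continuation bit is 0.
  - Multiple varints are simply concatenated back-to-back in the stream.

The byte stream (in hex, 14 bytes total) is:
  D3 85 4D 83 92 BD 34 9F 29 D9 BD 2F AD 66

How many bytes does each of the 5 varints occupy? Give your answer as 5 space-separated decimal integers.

Answer: 3 4 2 3 2

Derivation:
  byte[0]=0xD3 cont=1 payload=0x53=83: acc |= 83<<0 -> acc=83 shift=7
  byte[1]=0x85 cont=1 payload=0x05=5: acc |= 5<<7 -> acc=723 shift=14
  byte[2]=0x4D cont=0 payload=0x4D=77: acc |= 77<<14 -> acc=1262291 shift=21 [end]
Varint 1: bytes[0:3] = D3 85 4D -> value 1262291 (3 byte(s))
  byte[3]=0x83 cont=1 payload=0x03=3: acc |= 3<<0 -> acc=3 shift=7
  byte[4]=0x92 cont=1 payload=0x12=18: acc |= 18<<7 -> acc=2307 shift=14
  byte[5]=0xBD cont=1 payload=0x3D=61: acc |= 61<<14 -> acc=1001731 shift=21
  byte[6]=0x34 cont=0 payload=0x34=52: acc |= 52<<21 -> acc=110053635 shift=28 [end]
Varint 2: bytes[3:7] = 83 92 BD 34 -> value 110053635 (4 byte(s))
  byte[7]=0x9F cont=1 payload=0x1F=31: acc |= 31<<0 -> acc=31 shift=7
  byte[8]=0x29 cont=0 payload=0x29=41: acc |= 41<<7 -> acc=5279 shift=14 [end]
Varint 3: bytes[7:9] = 9F 29 -> value 5279 (2 byte(s))
  byte[9]=0xD9 cont=1 payload=0x59=89: acc |= 89<<0 -> acc=89 shift=7
  byte[10]=0xBD cont=1 payload=0x3D=61: acc |= 61<<7 -> acc=7897 shift=14
  byte[11]=0x2F cont=0 payload=0x2F=47: acc |= 47<<14 -> acc=777945 shift=21 [end]
Varint 4: bytes[9:12] = D9 BD 2F -> value 777945 (3 byte(s))
  byte[12]=0xAD cont=1 payload=0x2D=45: acc |= 45<<0 -> acc=45 shift=7
  byte[13]=0x66 cont=0 payload=0x66=102: acc |= 102<<7 -> acc=13101 shift=14 [end]
Varint 5: bytes[12:14] = AD 66 -> value 13101 (2 byte(s))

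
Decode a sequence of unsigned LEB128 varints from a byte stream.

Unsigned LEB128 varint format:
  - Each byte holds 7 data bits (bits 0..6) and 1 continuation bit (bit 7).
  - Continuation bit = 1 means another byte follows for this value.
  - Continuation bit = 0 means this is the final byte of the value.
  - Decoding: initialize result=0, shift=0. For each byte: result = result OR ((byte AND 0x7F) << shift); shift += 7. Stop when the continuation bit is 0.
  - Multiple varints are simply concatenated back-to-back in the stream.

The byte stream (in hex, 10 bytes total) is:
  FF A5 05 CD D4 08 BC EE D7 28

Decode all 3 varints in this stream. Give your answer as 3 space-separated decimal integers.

  byte[0]=0xFF cont=1 payload=0x7F=127: acc |= 127<<0 -> acc=127 shift=7
  byte[1]=0xA5 cont=1 payload=0x25=37: acc |= 37<<7 -> acc=4863 shift=14
  byte[2]=0x05 cont=0 payload=0x05=5: acc |= 5<<14 -> acc=86783 shift=21 [end]
Varint 1: bytes[0:3] = FF A5 05 -> value 86783 (3 byte(s))
  byte[3]=0xCD cont=1 payload=0x4D=77: acc |= 77<<0 -> acc=77 shift=7
  byte[4]=0xD4 cont=1 payload=0x54=84: acc |= 84<<7 -> acc=10829 shift=14
  byte[5]=0x08 cont=0 payload=0x08=8: acc |= 8<<14 -> acc=141901 shift=21 [end]
Varint 2: bytes[3:6] = CD D4 08 -> value 141901 (3 byte(s))
  byte[6]=0xBC cont=1 payload=0x3C=60: acc |= 60<<0 -> acc=60 shift=7
  byte[7]=0xEE cont=1 payload=0x6E=110: acc |= 110<<7 -> acc=14140 shift=14
  byte[8]=0xD7 cont=1 payload=0x57=87: acc |= 87<<14 -> acc=1439548 shift=21
  byte[9]=0x28 cont=0 payload=0x28=40: acc |= 40<<21 -> acc=85325628 shift=28 [end]
Varint 3: bytes[6:10] = BC EE D7 28 -> value 85325628 (4 byte(s))

Answer: 86783 141901 85325628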